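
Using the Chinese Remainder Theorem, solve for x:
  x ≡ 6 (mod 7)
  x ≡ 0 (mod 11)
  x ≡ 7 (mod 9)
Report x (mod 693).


Moduli 7, 11, 9 are pairwise coprime; by CRT there is a unique solution modulo M = 7 · 11 · 9 = 693.
Solve pairwise, accumulating the modulus:
  Start with x ≡ 6 (mod 7).
  Combine with x ≡ 0 (mod 11): since gcd(7, 11) = 1, we get a unique residue mod 77.
    Write x = 6 + 7·t and substitute into x ≡ 0 (mod 11): 7·t ≡ 0 − 6 = -6 (mod 11).
    Reduce coefficients mod 11: 7·t ≡ 5 (mod 11).
    The inverse of 7 mod 11 is 8 (since 7·8 = 56 = 5·11 + 1), so t ≡ 8·5 = 40 ≡ 7 (mod 11).
    Then x = 6 + 7·7 = 55, valid modulo lcm(7, 11) = 77: x ≡ 55 (mod 77).
  Combine with x ≡ 7 (mod 9): since gcd(77, 9) = 1, we get a unique residue mod 693.
    Write x = 55 + 77·t and substitute into x ≡ 7 (mod 9): 77·t ≡ 7 − 55 = -48 (mod 9).
    Reduce coefficients mod 9: 5·t ≡ 6 (mod 9).
    The inverse of 5 mod 9 is 2 (since 5·2 = 10 = 1·9 + 1), so t ≡ 2·6 = 12 ≡ 3 (mod 9).
    Then x = 55 + 77·3 = 286, valid modulo lcm(77, 9) = 693: x ≡ 286 (mod 693).
Verify: 286 mod 7 = 6 ✓, 286 mod 11 = 0 ✓, 286 mod 9 = 7 ✓.

x ≡ 286 (mod 693).


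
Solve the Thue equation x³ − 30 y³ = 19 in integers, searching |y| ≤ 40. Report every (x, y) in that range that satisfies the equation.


The equation is x³ - 30y³ = 19. For fixed y, x³ = 30·y³ + 19, so a solution requires the RHS to be a perfect cube.
Strategy: iterate y from -40 to 40, compute RHS = 30·y³ + 19, and check whether it is a (positive or negative) perfect cube.
Check small values of y:
  y = 0: RHS = 19 is not a perfect cube.
  y = 1: RHS = 49 is not a perfect cube.
  y = -1: RHS = -11 is not a perfect cube.
  y = 2: RHS = 259 is not a perfect cube.
  y = -2: RHS = -221 is not a perfect cube.
  y = 3: RHS = 829 is not a perfect cube.
  y = -3: RHS = -791 is not a perfect cube.
Continuing the search up to |y| = 40 finds no solutions either.
No (x, y) in the scanned range satisfies the equation.

No integer solutions with |y| ≤ 40.


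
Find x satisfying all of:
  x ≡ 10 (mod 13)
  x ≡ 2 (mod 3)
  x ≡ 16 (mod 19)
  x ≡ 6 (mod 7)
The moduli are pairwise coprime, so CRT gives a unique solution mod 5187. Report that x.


Product of moduli M = 13 · 3 · 19 · 7 = 5187.
Merge one congruence at a time:
  Start: x ≡ 10 (mod 13).
  Combine with x ≡ 2 (mod 3); new modulus lcm = 39.
    Write x = 10 + 13·t and substitute into x ≡ 2 (mod 3): 13·t ≡ 2 − 10 = -8 (mod 3).
    Reduce coefficients mod 3: 1·t ≡ 1 (mod 3).
    So t ≡ 1 (mod 3).
    Then x = 10 + 13·1 = 23, valid modulo lcm(13, 3) = 39: x ≡ 23 (mod 39).
  Combine with x ≡ 16 (mod 19); new modulus lcm = 741.
    Write x = 23 + 39·t and substitute into x ≡ 16 (mod 19): 39·t ≡ 16 − 23 = -7 (mod 19).
    Reduce coefficients mod 19: 1·t ≡ 12 (mod 19).
    So t ≡ 12 (mod 19).
    Then x = 23 + 39·12 = 491, valid modulo lcm(39, 19) = 741: x ≡ 491 (mod 741).
  Combine with x ≡ 6 (mod 7); new modulus lcm = 5187.
    Write x = 491 + 741·t and substitute into x ≡ 6 (mod 7): 741·t ≡ 6 − 491 = -485 (mod 7).
    Reduce coefficients mod 7: 6·t ≡ 5 (mod 7).
    The inverse of 6 mod 7 is 6 (since 6·6 = 36 = 5·7 + 1), so t ≡ 6·5 = 30 ≡ 2 (mod 7).
    Then x = 491 + 741·2 = 1973, valid modulo lcm(741, 7) = 5187: x ≡ 1973 (mod 5187).
Verify against each original: 1973 mod 13 = 10, 1973 mod 3 = 2, 1973 mod 19 = 16, 1973 mod 7 = 6.

x ≡ 1973 (mod 5187).


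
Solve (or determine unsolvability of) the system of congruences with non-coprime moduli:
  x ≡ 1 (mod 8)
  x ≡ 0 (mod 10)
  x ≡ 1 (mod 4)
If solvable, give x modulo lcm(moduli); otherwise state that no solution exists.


Moduli 8, 10, 4 are not pairwise coprime, so CRT works modulo lcm(m_i) when all pairwise compatibility conditions hold.
Pairwise compatibility: gcd(m_i, m_j) must divide a_i - a_j for every pair.
Merge one congruence at a time:
  Start: x ≡ 1 (mod 8).
  Combine with x ≡ 0 (mod 10): gcd(8, 10) = 2, and 0 - 1 = -1 is NOT divisible by 2.
    ⇒ system is inconsistent (no integer solution).

No solution (the system is inconsistent).


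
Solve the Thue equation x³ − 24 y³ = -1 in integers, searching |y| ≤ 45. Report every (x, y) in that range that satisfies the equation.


The equation is x³ - 24y³ = -1. For fixed y, x³ = 24·y³ − 1, so a solution requires the RHS to be a perfect cube.
Strategy: iterate y from -45 to 45, compute RHS = 24·y³ − 1, and check whether it is a (positive or negative) perfect cube.
Check small values of y:
  y = 0: RHS = -1 = (-1)³ ⇒ x = -1 works.
  y = 1: RHS = 23 is not a perfect cube.
  y = -1: RHS = -25 is not a perfect cube.
  y = 2: RHS = 191 is not a perfect cube.
  y = -2: RHS = -193 is not a perfect cube.
  y = 3: RHS = 647 is not a perfect cube.
  y = -3: RHS = -649 is not a perfect cube.
Continuing the search up to |y| = 45 finds no further solutions beyond those listed.
Collected solutions: (-1, 0).

Solutions (with |y| ≤ 45): (-1, 0).


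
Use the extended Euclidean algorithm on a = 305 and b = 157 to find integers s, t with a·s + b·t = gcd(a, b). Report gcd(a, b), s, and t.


Euclidean algorithm on (305, 157) — divide until remainder is 0:
  305 = 1 · 157 + 148
  157 = 1 · 148 + 9
  148 = 16 · 9 + 4
  9 = 2 · 4 + 1
  4 = 4 · 1 + 0
gcd(305, 157) = 1.
Track Bezout coefficients alongside the remainders: start with r₀ = 305 = a·1 + b·0 (s = 1, t = 0) and r₁ = 157 = a·0 + b·1 (s = 0, t = 1); each new remainder r_{k+1} = r_{k-1} − q_k·r_k inherits s_{k+1} = s_{k-1} − q_k·s_k, t_{k+1} = t_{k-1} − q_k·t_k, so r_k = a·s_k + b·t_k at every step:
  q = 1: r = 148, s = 1 − 1·0 = 1, t = 0 − 1·1 = -1  (check: 305·1 + 157·(-1) = 148)
  q = 1: r = 9, s = 0 − 1·1 = -1, t = 1 − 1·(-1) = 2  (check: 305·(-1) + 157·2 = 9)
  q = 16: r = 4, s = 1 − 16·(-1) = 17, t = -1 − 16·2 = -33  (check: 305·17 + 157·(-33) = 4)
  q = 2: r = 1, s = -1 − 2·17 = -35, t = 2 − 2·(-33) = 68  (check: 305·(-35) + 157·68 = 1)
The row with r = 1 (the gcd) gives the Bezout coefficients s = -35, t = 68.
Result: 305 · (-35) + 157 · (68) = 1.

gcd(305, 157) = 1; s = -35, t = 68 (check: 305·(-35) + 157·68 = 1).


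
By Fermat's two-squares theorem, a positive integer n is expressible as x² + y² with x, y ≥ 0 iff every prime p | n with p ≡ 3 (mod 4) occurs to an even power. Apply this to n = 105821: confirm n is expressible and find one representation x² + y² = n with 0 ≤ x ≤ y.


Step 1: Factor n = 105821 = 29 · 41 · 89.
Step 2: Check the mod-4 condition on each prime factor: 29 ≡ 1 (mod 4), exponent 1; 41 ≡ 1 (mod 4), exponent 1; 89 ≡ 1 (mod 4), exponent 1.
All primes ≡ 3 (mod 4) appear to even exponent (or don't appear), so by the two-squares theorem n IS expressible as a sum of two squares.
Step 3: Build a representation. Here n = 29 · 41 · 89 is a product of primes ≡ 1 (mod 4). Each prime p ≡ 1 (mod 4) is itself a sum of two squares; find a² by testing p − a² for a perfect square:
  29: 29 − 1² = 28, 29 − 2² = 25 = 5² ⇒ 29 = 2² + 5².
  41: 41 − 1² = 40, 41 − 2² = 37, 41 − 3² = 32, 41 − 4² = 25 = 5² ⇒ 41 = 4² + 5².
  89: 89 − 1² = 88, 89 − 2² = 85, 89 − 3² = 80, 89 − 4² = 73, 89 − 5² = 64 = 8² ⇒ 89 = 5² + 8².
  Combine using the Brahmagupta–Fibonacci identity (a² + b²)(c² + d²) = (ac − bd)² + (ad + bc)² = (ac + bd)² + (ad − bc)²:
  29 · 41 = 1189: from (2² + 5²)(4² + 5²), take (2·4 − 5·5, 2·5 + 5·4) = (8 − 25, 10 + 20) = (-17, 30); dropping signs (only squares matter) gives (17, 30); check 17² + 30² = 289 + 900 = 1189 ✓.
  1189 · 89 = 105821: from (17² + 30²)(5² + 8²), take (17·5 − 30·8, 17·8 + 30·5) = (85 − 240, 136 + 150) = (-155, 286); dropping signs (only squares matter) gives (155, 286); check 155² + 286² = 24025 + 81796 = 105821 ✓.
Step 4: Order so x ≤ y and verify: 155² + 286² = 24025 + 81796 = 105821 = n. ✓

n = 105821 = 155² + 286² (one valid representation with x ≤ y).


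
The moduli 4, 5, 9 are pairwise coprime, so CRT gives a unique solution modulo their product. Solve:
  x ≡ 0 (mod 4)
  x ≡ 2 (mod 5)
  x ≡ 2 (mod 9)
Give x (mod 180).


Moduli 4, 5, 9 are pairwise coprime; by CRT there is a unique solution modulo M = 4 · 5 · 9 = 180.
Solve pairwise, accumulating the modulus:
  Start with x ≡ 0 (mod 4).
  Combine with x ≡ 2 (mod 5): since gcd(4, 5) = 1, we get a unique residue mod 20.
    Write x = 0 + 4·t and substitute into x ≡ 2 (mod 5): 4·t ≡ 2 − 0 = 2 (mod 5).
    The inverse of 4 mod 5 is 4 (since 4·4 = 16 = 3·5 + 1), so t ≡ 4·2 = 8 ≡ 3 (mod 5).
    Then x = 0 + 4·3 = 12, valid modulo lcm(4, 5) = 20: x ≡ 12 (mod 20).
  Combine with x ≡ 2 (mod 9): since gcd(20, 9) = 1, we get a unique residue mod 180.
    Write x = 12 + 20·t and substitute into x ≡ 2 (mod 9): 20·t ≡ 2 − 12 = -10 (mod 9).
    Reduce coefficients mod 9: 2·t ≡ 8 (mod 9).
    The inverse of 2 mod 9 is 5 (since 2·5 = 10 = 1·9 + 1), so t ≡ 5·8 = 40 ≡ 4 (mod 9).
    Then x = 12 + 20·4 = 92, valid modulo lcm(20, 9) = 180: x ≡ 92 (mod 180).
Verify: 92 mod 4 = 0 ✓, 92 mod 5 = 2 ✓, 92 mod 9 = 2 ✓.

x ≡ 92 (mod 180).


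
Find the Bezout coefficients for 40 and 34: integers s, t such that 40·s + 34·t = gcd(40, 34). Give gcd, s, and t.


Euclidean algorithm on (40, 34) — divide until remainder is 0:
  40 = 1 · 34 + 6
  34 = 5 · 6 + 4
  6 = 1 · 4 + 2
  4 = 2 · 2 + 0
gcd(40, 34) = 2.
Track Bezout coefficients alongside the remainders: start with r₀ = 40 = a·1 + b·0 (s = 1, t = 0) and r₁ = 34 = a·0 + b·1 (s = 0, t = 1); each new remainder r_{k+1} = r_{k-1} − q_k·r_k inherits s_{k+1} = s_{k-1} − q_k·s_k, t_{k+1} = t_{k-1} − q_k·t_k, so r_k = a·s_k + b·t_k at every step:
  q = 1: r = 6, s = 1 − 1·0 = 1, t = 0 − 1·1 = -1  (check: 40·1 + 34·(-1) = 6)
  q = 5: r = 4, s = 0 − 5·1 = -5, t = 1 − 5·(-1) = 6  (check: 40·(-5) + 34·6 = 4)
  q = 1: r = 2, s = 1 − 1·(-5) = 6, t = -1 − 1·6 = -7  (check: 40·6 + 34·(-7) = 2)
The row with r = 2 (the gcd) gives the Bezout coefficients s = 6, t = -7.
Result: 40 · (6) + 34 · (-7) = 2.

gcd(40, 34) = 2; s = 6, t = -7 (check: 40·6 + 34·(-7) = 2).


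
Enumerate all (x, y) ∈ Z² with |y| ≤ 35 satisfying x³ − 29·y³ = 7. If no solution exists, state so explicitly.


The equation is x³ - 29y³ = 7. For fixed y, x³ = 29·y³ + 7, so a solution requires the RHS to be a perfect cube.
Strategy: iterate y from -35 to 35, compute RHS = 29·y³ + 7, and check whether it is a (positive or negative) perfect cube.
Check small values of y:
  y = 0: RHS = 7 is not a perfect cube.
  y = 1: RHS = 36 is not a perfect cube.
  y = -1: RHS = -22 is not a perfect cube.
  y = 2: RHS = 239 is not a perfect cube.
  y = -2: RHS = -225 is not a perfect cube.
  y = 3: RHS = 790 is not a perfect cube.
  y = -3: RHS = -776 is not a perfect cube.
Continuing the search up to |y| = 35 finds no solutions either.
No (x, y) in the scanned range satisfies the equation.

No integer solutions with |y| ≤ 35.


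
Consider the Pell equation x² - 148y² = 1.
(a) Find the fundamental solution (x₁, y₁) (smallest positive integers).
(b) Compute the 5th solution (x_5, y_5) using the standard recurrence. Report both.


Step 1: Find the fundamental solution (x₁, y₁) of x² - 148y² = 1.
  Expand √148 as a continued fraction. a₀ = ⌊√148⌋ = 12; iterate m_{k+1} = d_k·a_k − m_k, d_{k+1} = (148 − m_{k+1}²)/d_k, a_{k+1} = ⌊(a₀ + m_{k+1})/d_{k+1}⌋ (starting m₀ = 0, d₀ = 1), with convergents p_k = a_k·p_{k-1} + p_{k-2}, q_k = a_k·q_{k-1} + q_{k-2} (p₋₁ = 1, q₋₁ = 0):
  k = 0: a₀ = 12; p₀/q₀ = 12/1; p₀² − 148·q₀² = 144 − 148 = -4.
  k = 1: m = 12, d = 4, a = ⌊(12 + 12)/4⌋ = 6; p/q = (6·12 + 1)/(6·1 + 0) = 73/6; p² − 148·q² = 5329 − 5328 = 1.
  The first convergent with p² − 148·q² = 1 gives the fundamental solution (x₁, y₁) = (73, 6).
Step 2: Apply the recurrence (x_{n+1}, y_{n+1}) = (x₁x_n + 148y₁y_n, x₁y_n + y₁x_n) repeatedly.
  From (x_1, y_1) = (73, 6): x_2 = 73·73 + 148·6·6 = 10657; y_2 = 73·6 + 6·73 = 876.
  From (x_2, y_2) = (10657, 876): x_3 = 73·10657 + 148·6·876 = 1555849; y_3 = 73·876 + 6·10657 = 127890.
  From (x_3, y_3) = (1555849, 127890): x_4 = 73·1555849 + 148·6·127890 = 227143297; y_4 = 73·127890 + 6·1555849 = 18671064.
  From (x_4, y_4) = (227143297, 18671064): x_5 = 73·227143297 + 148·6·18671064 = 33161365513; y_5 = 73·18671064 + 6·227143297 = 2725847454.
Step 3: Verify x_5² - 148·y_5² = 1099676162686785753169 - 1099676162686785753168 = 1 (should be 1). ✓

(x_1, y_1) = (73, 6); (x_5, y_5) = (33161365513, 2725847454).


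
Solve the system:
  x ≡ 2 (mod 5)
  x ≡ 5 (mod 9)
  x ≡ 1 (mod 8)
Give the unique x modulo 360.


Moduli 5, 9, 8 are pairwise coprime; by CRT there is a unique solution modulo M = 5 · 9 · 8 = 360.
Solve pairwise, accumulating the modulus:
  Start with x ≡ 2 (mod 5).
  Combine with x ≡ 5 (mod 9): since gcd(5, 9) = 1, we get a unique residue mod 45.
    Write x = 2 + 5·t and substitute into x ≡ 5 (mod 9): 5·t ≡ 5 − 2 = 3 (mod 9).
    The inverse of 5 mod 9 is 2 (since 5·2 = 10 = 1·9 + 1), so t ≡ 2·3 = 6 ≡ 6 (mod 9).
    Then x = 2 + 5·6 = 32, valid modulo lcm(5, 9) = 45: x ≡ 32 (mod 45).
  Combine with x ≡ 1 (mod 8): since gcd(45, 8) = 1, we get a unique residue mod 360.
    Write x = 32 + 45·t and substitute into x ≡ 1 (mod 8): 45·t ≡ 1 − 32 = -31 (mod 8).
    Reduce coefficients mod 8: 5·t ≡ 1 (mod 8).
    The inverse of 5 mod 8 is 5 (since 5·5 = 25 = 3·8 + 1), so t ≡ 5·1 = 5 ≡ 5 (mod 8).
    Then x = 32 + 45·5 = 257, valid modulo lcm(45, 8) = 360: x ≡ 257 (mod 360).
Verify: 257 mod 5 = 2 ✓, 257 mod 9 = 5 ✓, 257 mod 8 = 1 ✓.

x ≡ 257 (mod 360).


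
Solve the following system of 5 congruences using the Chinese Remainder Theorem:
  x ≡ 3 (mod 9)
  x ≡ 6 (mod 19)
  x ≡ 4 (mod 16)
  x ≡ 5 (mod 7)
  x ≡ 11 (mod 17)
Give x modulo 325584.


Product of moduli M = 9 · 19 · 16 · 7 · 17 = 325584.
Merge one congruence at a time:
  Start: x ≡ 3 (mod 9).
  Combine with x ≡ 6 (mod 19); new modulus lcm = 171.
    Write x = 3 + 9·t and substitute into x ≡ 6 (mod 19): 9·t ≡ 6 − 3 = 3 (mod 19).
    The inverse of 9 mod 19 is 17 (since 9·17 = 153 = 8·19 + 1), so t ≡ 17·3 = 51 ≡ 13 (mod 19).
    Then x = 3 + 9·13 = 120, valid modulo lcm(9, 19) = 171: x ≡ 120 (mod 171).
  Combine with x ≡ 4 (mod 16); new modulus lcm = 2736.
    Write x = 120 + 171·t and substitute into x ≡ 4 (mod 16): 171·t ≡ 4 − 120 = -116 (mod 16).
    Reduce coefficients mod 16: 11·t ≡ 12 (mod 16).
    The inverse of 11 mod 16 is 3 (since 11·3 = 33 = 2·16 + 1), so t ≡ 3·12 = 36 ≡ 4 (mod 16).
    Then x = 120 + 171·4 = 804, valid modulo lcm(171, 16) = 2736: x ≡ 804 (mod 2736).
  Combine with x ≡ 5 (mod 7); new modulus lcm = 19152.
    Write x = 804 + 2736·t and substitute into x ≡ 5 (mod 7): 2736·t ≡ 5 − 804 = -799 (mod 7).
    Reduce coefficients mod 7: 6·t ≡ 6 (mod 7).
    The inverse of 6 mod 7 is 6 (since 6·6 = 36 = 5·7 + 1), so t ≡ 6·6 = 36 ≡ 1 (mod 7).
    Then x = 804 + 2736·1 = 3540, valid modulo lcm(2736, 7) = 19152: x ≡ 3540 (mod 19152).
  Combine with x ≡ 11 (mod 17); new modulus lcm = 325584.
    Write x = 3540 + 19152·t and substitute into x ≡ 11 (mod 17): 19152·t ≡ 11 − 3540 = -3529 (mod 17).
    Reduce coefficients mod 17: 10·t ≡ 7 (mod 17).
    The inverse of 10 mod 17 is 12 (since 10·12 = 120 = 7·17 + 1), so t ≡ 12·7 = 84 ≡ 16 (mod 17).
    Then x = 3540 + 19152·16 = 309972, valid modulo lcm(19152, 17) = 325584: x ≡ 309972 (mod 325584).
Verify against each original: 309972 mod 9 = 3, 309972 mod 19 = 6, 309972 mod 16 = 4, 309972 mod 7 = 5, 309972 mod 17 = 11.

x ≡ 309972 (mod 325584).


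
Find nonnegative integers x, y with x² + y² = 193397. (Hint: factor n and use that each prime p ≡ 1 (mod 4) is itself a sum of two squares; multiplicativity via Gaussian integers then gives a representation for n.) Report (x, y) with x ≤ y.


Step 1: Factor n = 193397 = 41 · 53 · 89.
Step 2: Check the mod-4 condition on each prime factor: 41 ≡ 1 (mod 4), exponent 1; 53 ≡ 1 (mod 4), exponent 1; 89 ≡ 1 (mod 4), exponent 1.
All primes ≡ 3 (mod 4) appear to even exponent (or don't appear), so by the two-squares theorem n IS expressible as a sum of two squares.
Step 3: Build a representation. Here n = 41 · 53 · 89 is a product of primes ≡ 1 (mod 4). Each prime p ≡ 1 (mod 4) is itself a sum of two squares; find a² by testing p − a² for a perfect square:
  41: 41 − 1² = 40, 41 − 2² = 37, 41 − 3² = 32, 41 − 4² = 25 = 5² ⇒ 41 = 4² + 5².
  53: 53 − 1² = 52, 53 − 2² = 49 = 7² ⇒ 53 = 2² + 7².
  89: 89 − 1² = 88, 89 − 2² = 85, 89 − 3² = 80, 89 − 4² = 73, 89 − 5² = 64 = 8² ⇒ 89 = 5² + 8².
  Combine using the Brahmagupta–Fibonacci identity (a² + b²)(c² + d²) = (ac − bd)² + (ad + bc)² = (ac + bd)² + (ad − bc)²:
  41 · 53 = 2173: from (4² + 5²)(2² + 7²), take (4·2 − 5·7, 4·7 + 5·2) = (8 − 35, 28 + 10) = (-27, 38); dropping signs (only squares matter) gives (27, 38); check 27² + 38² = 729 + 1444 = 2173 ✓.
  2173 · 89 = 193397: from (27² + 38²)(5² + 8²), take (27·5 − 38·8, 27·8 + 38·5) = (135 − 304, 216 + 190) = (-169, 406); dropping signs (only squares matter) gives (169, 406); check 169² + 406² = 28561 + 164836 = 193397 ✓.
Step 4: Order so x ≤ y and verify: 169² + 406² = 28561 + 164836 = 193397 = n. ✓

n = 193397 = 169² + 406² (one valid representation with x ≤ y).


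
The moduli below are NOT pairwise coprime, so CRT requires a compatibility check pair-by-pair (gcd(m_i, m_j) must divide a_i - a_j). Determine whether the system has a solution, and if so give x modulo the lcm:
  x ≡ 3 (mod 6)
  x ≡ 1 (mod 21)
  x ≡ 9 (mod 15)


Moduli 6, 21, 15 are not pairwise coprime, so CRT works modulo lcm(m_i) when all pairwise compatibility conditions hold.
Pairwise compatibility: gcd(m_i, m_j) must divide a_i - a_j for every pair.
Merge one congruence at a time:
  Start: x ≡ 3 (mod 6).
  Combine with x ≡ 1 (mod 21): gcd(6, 21) = 3, and 1 - 3 = -2 is NOT divisible by 3.
    ⇒ system is inconsistent (no integer solution).

No solution (the system is inconsistent).


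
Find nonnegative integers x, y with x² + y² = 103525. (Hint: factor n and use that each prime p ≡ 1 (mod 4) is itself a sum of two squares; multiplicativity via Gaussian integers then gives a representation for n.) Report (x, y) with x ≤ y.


Step 1: Factor n = 103525 = 5^2 · 41 · 101.
Step 2: Check the mod-4 condition on each prime factor: 5 ≡ 1 (mod 4), exponent 2; 41 ≡ 1 (mod 4), exponent 1; 101 ≡ 1 (mod 4), exponent 1.
All primes ≡ 3 (mod 4) appear to even exponent (or don't appear), so by the two-squares theorem n IS expressible as a sum of two squares.
Step 3: Build a representation. Group n = k² · m with k = 5 and m = 41 · 101 = 4141 (a product of primes ≡ 1 (mod 4)); a representation of m scales to one of n via (k·x)² + (k·y)² = k²(x² + y²). Each prime p ≡ 1 (mod 4) is itself a sum of two squares; find a² by testing p − a² for a perfect square:
  41: 41 − 1² = 40, 41 − 2² = 37, 41 − 3² = 32, 41 − 4² = 25 = 5² ⇒ 41 = 4² + 5².
  101: 101 − 1² = 100 = 10² ⇒ 101 = 1² + 10².
  Combine using the Brahmagupta–Fibonacci identity (a² + b²)(c² + d²) = (ac − bd)² + (ad + bc)² = (ac + bd)² + (ad − bc)²:
  41 · 101 = 4141: from (4² + 5²)(1² + 10²), take (4·1 − 5·10, 4·10 + 5·1) = (4 − 50, 40 + 5) = (-46, 45); dropping signs (only squares matter) gives (46, 45); check 46² + 45² = 2116 + 2025 = 4141 ✓.
  Scale by k = 5: (5·46, 5·45) = (230, 225).
Step 4: Order so x ≤ y and verify: 225² + 230² = 50625 + 52900 = 103525 = n. ✓

n = 103525 = 225² + 230² (one valid representation with x ≤ y).


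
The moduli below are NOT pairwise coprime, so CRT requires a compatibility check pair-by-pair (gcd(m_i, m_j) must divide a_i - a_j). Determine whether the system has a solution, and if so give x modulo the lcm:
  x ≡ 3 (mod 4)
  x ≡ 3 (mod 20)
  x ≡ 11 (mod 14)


Moduli 4, 20, 14 are not pairwise coprime, so CRT works modulo lcm(m_i) when all pairwise compatibility conditions hold.
Pairwise compatibility: gcd(m_i, m_j) must divide a_i - a_j for every pair.
Merge one congruence at a time:
  Start: x ≡ 3 (mod 4).
  Combine with x ≡ 3 (mod 20): gcd(4, 20) = 4; 3 - 3 = 0, which IS divisible by 4, so compatible.
    Write x = 3 + 4·t and substitute into x ≡ 3 (mod 20): 4·t ≡ 3 − 3 = 0 (mod 20).
    Divide the congruence (and modulus) by g = 4: 1·t ≡ 0 (mod 5).
    So t ≡ 0 (mod 5).
    Then x = 3 + 4·0 = 3, valid modulo lcm(4, 20) = 20: x ≡ 3 (mod 20).
  Combine with x ≡ 11 (mod 14): gcd(20, 14) = 2; 11 - 3 = 8, which IS divisible by 2, so compatible.
    Write x = 3 + 20·t and substitute into x ≡ 11 (mod 14): 20·t ≡ 11 − 3 = 8 (mod 14).
    Divide the congruence (and modulus) by g = 2: 10·t ≡ 4 (mod 7).
    Reduce coefficients mod 7: 3·t ≡ 4 (mod 7).
    The inverse of 3 mod 7 is 5 (since 3·5 = 15 = 2·7 + 1), so t ≡ 5·4 = 20 ≡ 6 (mod 7).
    Then x = 3 + 20·6 = 123, valid modulo lcm(20, 14) = 140: x ≡ 123 (mod 140).
Verify: 123 mod 4 = 3, 123 mod 20 = 3, 123 mod 14 = 11.

x ≡ 123 (mod 140).


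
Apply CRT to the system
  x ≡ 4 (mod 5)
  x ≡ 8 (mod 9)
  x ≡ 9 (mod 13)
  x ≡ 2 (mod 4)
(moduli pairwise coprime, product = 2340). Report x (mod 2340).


Product of moduli M = 5 · 9 · 13 · 4 = 2340.
Merge one congruence at a time:
  Start: x ≡ 4 (mod 5).
  Combine with x ≡ 8 (mod 9); new modulus lcm = 45.
    Write x = 4 + 5·t and substitute into x ≡ 8 (mod 9): 5·t ≡ 8 − 4 = 4 (mod 9).
    The inverse of 5 mod 9 is 2 (since 5·2 = 10 = 1·9 + 1), so t ≡ 2·4 = 8 ≡ 8 (mod 9).
    Then x = 4 + 5·8 = 44, valid modulo lcm(5, 9) = 45: x ≡ 44 (mod 45).
  Combine with x ≡ 9 (mod 13); new modulus lcm = 585.
    Write x = 44 + 45·t and substitute into x ≡ 9 (mod 13): 45·t ≡ 9 − 44 = -35 (mod 13).
    Reduce coefficients mod 13: 6·t ≡ 4 (mod 13).
    The inverse of 6 mod 13 is 11 (since 6·11 = 66 = 5·13 + 1), so t ≡ 11·4 = 44 ≡ 5 (mod 13).
    Then x = 44 + 45·5 = 269, valid modulo lcm(45, 13) = 585: x ≡ 269 (mod 585).
  Combine with x ≡ 2 (mod 4); new modulus lcm = 2340.
    Write x = 269 + 585·t and substitute into x ≡ 2 (mod 4): 585·t ≡ 2 − 269 = -267 (mod 4).
    Reduce coefficients mod 4: 1·t ≡ 1 (mod 4).
    So t ≡ 1 (mod 4).
    Then x = 269 + 585·1 = 854, valid modulo lcm(585, 4) = 2340: x ≡ 854 (mod 2340).
Verify against each original: 854 mod 5 = 4, 854 mod 9 = 8, 854 mod 13 = 9, 854 mod 4 = 2.

x ≡ 854 (mod 2340).


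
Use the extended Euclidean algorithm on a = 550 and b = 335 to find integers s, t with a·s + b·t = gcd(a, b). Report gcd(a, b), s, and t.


Euclidean algorithm on (550, 335) — divide until remainder is 0:
  550 = 1 · 335 + 215
  335 = 1 · 215 + 120
  215 = 1 · 120 + 95
  120 = 1 · 95 + 25
  95 = 3 · 25 + 20
  25 = 1 · 20 + 5
  20 = 4 · 5 + 0
gcd(550, 335) = 5.
Track Bezout coefficients alongside the remainders: start with r₀ = 550 = a·1 + b·0 (s = 1, t = 0) and r₁ = 335 = a·0 + b·1 (s = 0, t = 1); each new remainder r_{k+1} = r_{k-1} − q_k·r_k inherits s_{k+1} = s_{k-1} − q_k·s_k, t_{k+1} = t_{k-1} − q_k·t_k, so r_k = a·s_k + b·t_k at every step:
  q = 1: r = 215, s = 1 − 1·0 = 1, t = 0 − 1·1 = -1  (check: 550·1 + 335·(-1) = 215)
  q = 1: r = 120, s = 0 − 1·1 = -1, t = 1 − 1·(-1) = 2  (check: 550·(-1) + 335·2 = 120)
  q = 1: r = 95, s = 1 − 1·(-1) = 2, t = -1 − 1·2 = -3  (check: 550·2 + 335·(-3) = 95)
  q = 1: r = 25, s = -1 − 1·2 = -3, t = 2 − 1·(-3) = 5  (check: 550·(-3) + 335·5 = 25)
  q = 3: r = 20, s = 2 − 3·(-3) = 11, t = -3 − 3·5 = -18  (check: 550·11 + 335·(-18) = 20)
  q = 1: r = 5, s = -3 − 1·11 = -14, t = 5 − 1·(-18) = 23  (check: 550·(-14) + 335·23 = 5)
The row with r = 5 (the gcd) gives the Bezout coefficients s = -14, t = 23.
Result: 550 · (-14) + 335 · (23) = 5.

gcd(550, 335) = 5; s = -14, t = 23 (check: 550·(-14) + 335·23 = 5).


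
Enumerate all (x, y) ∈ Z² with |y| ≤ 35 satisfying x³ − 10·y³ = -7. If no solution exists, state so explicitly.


The equation is x³ - 10y³ = -7. For fixed y, x³ = 10·y³ − 7, so a solution requires the RHS to be a perfect cube.
Strategy: iterate y from -35 to 35, compute RHS = 10·y³ − 7, and check whether it is a (positive or negative) perfect cube.
Check small values of y:
  y = 0: RHS = -7 is not a perfect cube.
  y = 1: RHS = 3 is not a perfect cube.
  y = -1: RHS = -17 is not a perfect cube.
  y = 2: RHS = 73 is not a perfect cube.
  y = -2: RHS = -87 is not a perfect cube.
  y = 3: RHS = 263 is not a perfect cube.
  y = -3: RHS = -277 is not a perfect cube.
Continuing the search up to |y| = 35 finds no solutions either.
No (x, y) in the scanned range satisfies the equation.

No integer solutions with |y| ≤ 35.


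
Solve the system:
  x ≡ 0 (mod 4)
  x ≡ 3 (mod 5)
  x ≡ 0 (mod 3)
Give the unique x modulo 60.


Moduli 4, 5, 3 are pairwise coprime; by CRT there is a unique solution modulo M = 4 · 5 · 3 = 60.
Solve pairwise, accumulating the modulus:
  Start with x ≡ 0 (mod 4).
  Combine with x ≡ 3 (mod 5): since gcd(4, 5) = 1, we get a unique residue mod 20.
    Write x = 0 + 4·t and substitute into x ≡ 3 (mod 5): 4·t ≡ 3 − 0 = 3 (mod 5).
    The inverse of 4 mod 5 is 4 (since 4·4 = 16 = 3·5 + 1), so t ≡ 4·3 = 12 ≡ 2 (mod 5).
    Then x = 0 + 4·2 = 8, valid modulo lcm(4, 5) = 20: x ≡ 8 (mod 20).
  Combine with x ≡ 0 (mod 3): since gcd(20, 3) = 1, we get a unique residue mod 60.
    Write x = 8 + 20·t and substitute into x ≡ 0 (mod 3): 20·t ≡ 0 − 8 = -8 (mod 3).
    Reduce coefficients mod 3: 2·t ≡ 1 (mod 3).
    The inverse of 2 mod 3 is 2 (since 2·2 = 4 = 1·3 + 1), so t ≡ 2·1 = 2 ≡ 2 (mod 3).
    Then x = 8 + 20·2 = 48, valid modulo lcm(20, 3) = 60: x ≡ 48 (mod 60).
Verify: 48 mod 4 = 0 ✓, 48 mod 5 = 3 ✓, 48 mod 3 = 0 ✓.

x ≡ 48 (mod 60).


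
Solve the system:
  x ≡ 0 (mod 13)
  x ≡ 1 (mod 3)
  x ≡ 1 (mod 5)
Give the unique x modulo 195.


Moduli 13, 3, 5 are pairwise coprime; by CRT there is a unique solution modulo M = 13 · 3 · 5 = 195.
Solve pairwise, accumulating the modulus:
  Start with x ≡ 0 (mod 13).
  Combine with x ≡ 1 (mod 3): since gcd(13, 3) = 1, we get a unique residue mod 39.
    Write x = 0 + 13·t and substitute into x ≡ 1 (mod 3): 13·t ≡ 1 − 0 = 1 (mod 3).
    Reduce coefficients mod 3: 1·t ≡ 1 (mod 3).
    So t ≡ 1 (mod 3).
    Then x = 0 + 13·1 = 13, valid modulo lcm(13, 3) = 39: x ≡ 13 (mod 39).
  Combine with x ≡ 1 (mod 5): since gcd(39, 5) = 1, we get a unique residue mod 195.
    Write x = 13 + 39·t and substitute into x ≡ 1 (mod 5): 39·t ≡ 1 − 13 = -12 (mod 5).
    Reduce coefficients mod 5: 4·t ≡ 3 (mod 5).
    The inverse of 4 mod 5 is 4 (since 4·4 = 16 = 3·5 + 1), so t ≡ 4·3 = 12 ≡ 2 (mod 5).
    Then x = 13 + 39·2 = 91, valid modulo lcm(39, 5) = 195: x ≡ 91 (mod 195).
Verify: 91 mod 13 = 0 ✓, 91 mod 3 = 1 ✓, 91 mod 5 = 1 ✓.

x ≡ 91 (mod 195).


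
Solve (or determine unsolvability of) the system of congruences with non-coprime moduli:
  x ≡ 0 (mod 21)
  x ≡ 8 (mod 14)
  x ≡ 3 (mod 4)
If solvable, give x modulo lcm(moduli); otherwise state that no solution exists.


Moduli 21, 14, 4 are not pairwise coprime, so CRT works modulo lcm(m_i) when all pairwise compatibility conditions hold.
Pairwise compatibility: gcd(m_i, m_j) must divide a_i - a_j for every pair.
Merge one congruence at a time:
  Start: x ≡ 0 (mod 21).
  Combine with x ≡ 8 (mod 14): gcd(21, 14) = 7, and 8 - 0 = 8 is NOT divisible by 7.
    ⇒ system is inconsistent (no integer solution).

No solution (the system is inconsistent).


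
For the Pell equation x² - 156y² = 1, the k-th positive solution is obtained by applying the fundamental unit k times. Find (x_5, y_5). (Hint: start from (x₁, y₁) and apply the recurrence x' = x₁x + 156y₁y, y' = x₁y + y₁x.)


Step 1: Find the fundamental solution (x₁, y₁) of x² - 156y² = 1.
  Expand √156 as a continued fraction. a₀ = ⌊√156⌋ = 12; iterate m_{k+1} = d_k·a_k − m_k, d_{k+1} = (156 − m_{k+1}²)/d_k, a_{k+1} = ⌊(a₀ + m_{k+1})/d_{k+1}⌋ (starting m₀ = 0, d₀ = 1), with convergents p_k = a_k·p_{k-1} + p_{k-2}, q_k = a_k·q_{k-1} + q_{k-2} (p₋₁ = 1, q₋₁ = 0):
  k = 0: a₀ = 12; p₀/q₀ = 12/1; p₀² − 156·q₀² = 144 − 156 = -12.
  k = 1: m = 12, d = 12, a = ⌊(12 + 12)/12⌋ = 2; p/q = (2·12 + 1)/(2·1 + 0) = 25/2; p² − 156·q² = 625 − 624 = 1.
  The first convergent with p² − 156·q² = 1 gives the fundamental solution (x₁, y₁) = (25, 2).
Step 2: Apply the recurrence (x_{n+1}, y_{n+1}) = (x₁x_n + 156y₁y_n, x₁y_n + y₁x_n) repeatedly.
  From (x_1, y_1) = (25, 2): x_2 = 25·25 + 156·2·2 = 1249; y_2 = 25·2 + 2·25 = 100.
  From (x_2, y_2) = (1249, 100): x_3 = 25·1249 + 156·2·100 = 62425; y_3 = 25·100 + 2·1249 = 4998.
  From (x_3, y_3) = (62425, 4998): x_4 = 25·62425 + 156·2·4998 = 3120001; y_4 = 25·4998 + 2·62425 = 249800.
  From (x_4, y_4) = (3120001, 249800): x_5 = 25·3120001 + 156·2·249800 = 155937625; y_5 = 25·249800 + 2·3120001 = 12485002.
Step 3: Verify x_5² - 156·y_5² = 24316542890640625 - 24316542890640624 = 1 (should be 1). ✓

(x_1, y_1) = (25, 2); (x_5, y_5) = (155937625, 12485002).


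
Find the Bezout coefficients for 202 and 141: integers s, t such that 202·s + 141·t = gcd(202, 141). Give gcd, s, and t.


Euclidean algorithm on (202, 141) — divide until remainder is 0:
  202 = 1 · 141 + 61
  141 = 2 · 61 + 19
  61 = 3 · 19 + 4
  19 = 4 · 4 + 3
  4 = 1 · 3 + 1
  3 = 3 · 1 + 0
gcd(202, 141) = 1.
Track Bezout coefficients alongside the remainders: start with r₀ = 202 = a·1 + b·0 (s = 1, t = 0) and r₁ = 141 = a·0 + b·1 (s = 0, t = 1); each new remainder r_{k+1} = r_{k-1} − q_k·r_k inherits s_{k+1} = s_{k-1} − q_k·s_k, t_{k+1} = t_{k-1} − q_k·t_k, so r_k = a·s_k + b·t_k at every step:
  q = 1: r = 61, s = 1 − 1·0 = 1, t = 0 − 1·1 = -1  (check: 202·1 + 141·(-1) = 61)
  q = 2: r = 19, s = 0 − 2·1 = -2, t = 1 − 2·(-1) = 3  (check: 202·(-2) + 141·3 = 19)
  q = 3: r = 4, s = 1 − 3·(-2) = 7, t = -1 − 3·3 = -10  (check: 202·7 + 141·(-10) = 4)
  q = 4: r = 3, s = -2 − 4·7 = -30, t = 3 − 4·(-10) = 43  (check: 202·(-30) + 141·43 = 3)
  q = 1: r = 1, s = 7 − 1·(-30) = 37, t = -10 − 1·43 = -53  (check: 202·37 + 141·(-53) = 1)
The row with r = 1 (the gcd) gives the Bezout coefficients s = 37, t = -53.
Result: 202 · (37) + 141 · (-53) = 1.

gcd(202, 141) = 1; s = 37, t = -53 (check: 202·37 + 141·(-53) = 1).


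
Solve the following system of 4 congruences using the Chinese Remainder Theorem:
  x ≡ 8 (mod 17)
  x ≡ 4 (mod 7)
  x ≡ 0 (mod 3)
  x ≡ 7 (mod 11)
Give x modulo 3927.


Product of moduli M = 17 · 7 · 3 · 11 = 3927.
Merge one congruence at a time:
  Start: x ≡ 8 (mod 17).
  Combine with x ≡ 4 (mod 7); new modulus lcm = 119.
    Write x = 8 + 17·t and substitute into x ≡ 4 (mod 7): 17·t ≡ 4 − 8 = -4 (mod 7).
    Reduce coefficients mod 7: 3·t ≡ 3 (mod 7).
    The inverse of 3 mod 7 is 5 (since 3·5 = 15 = 2·7 + 1), so t ≡ 5·3 = 15 ≡ 1 (mod 7).
    Then x = 8 + 17·1 = 25, valid modulo lcm(17, 7) = 119: x ≡ 25 (mod 119).
  Combine with x ≡ 0 (mod 3); new modulus lcm = 357.
    Write x = 25 + 119·t and substitute into x ≡ 0 (mod 3): 119·t ≡ 0 − 25 = -25 (mod 3).
    Reduce coefficients mod 3: 2·t ≡ 2 (mod 3).
    The inverse of 2 mod 3 is 2 (since 2·2 = 4 = 1·3 + 1), so t ≡ 2·2 = 4 ≡ 1 (mod 3).
    Then x = 25 + 119·1 = 144, valid modulo lcm(119, 3) = 357: x ≡ 144 (mod 357).
  Combine with x ≡ 7 (mod 11); new modulus lcm = 3927.
    Write x = 144 + 357·t and substitute into x ≡ 7 (mod 11): 357·t ≡ 7 − 144 = -137 (mod 11).
    Reduce coefficients mod 11: 5·t ≡ 6 (mod 11).
    The inverse of 5 mod 11 is 9 (since 5·9 = 45 = 4·11 + 1), so t ≡ 9·6 = 54 ≡ 10 (mod 11).
    Then x = 144 + 357·10 = 3714, valid modulo lcm(357, 11) = 3927: x ≡ 3714 (mod 3927).
Verify against each original: 3714 mod 17 = 8, 3714 mod 7 = 4, 3714 mod 3 = 0, 3714 mod 11 = 7.

x ≡ 3714 (mod 3927).


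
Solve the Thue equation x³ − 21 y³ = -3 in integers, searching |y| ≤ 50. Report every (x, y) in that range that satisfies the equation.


The equation is x³ - 21y³ = -3. For fixed y, x³ = 21·y³ − 3, so a solution requires the RHS to be a perfect cube.
Strategy: iterate y from -50 to 50, compute RHS = 21·y³ − 3, and check whether it is a (positive or negative) perfect cube.
Check small values of y:
  y = 0: RHS = -3 is not a perfect cube.
  y = 1: RHS = 18 is not a perfect cube.
  y = -1: RHS = -24 is not a perfect cube.
  y = 2: RHS = 165 is not a perfect cube.
  y = -2: RHS = -171 is not a perfect cube.
  y = 3: RHS = 564 is not a perfect cube.
  y = -3: RHS = -570 is not a perfect cube.
Continuing the search up to |y| = 50 finds no solutions either.
No (x, y) in the scanned range satisfies the equation.

No integer solutions with |y| ≤ 50.


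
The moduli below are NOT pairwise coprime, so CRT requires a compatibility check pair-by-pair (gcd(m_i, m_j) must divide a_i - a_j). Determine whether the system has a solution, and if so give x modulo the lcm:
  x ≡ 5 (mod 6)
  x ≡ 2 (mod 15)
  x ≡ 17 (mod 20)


Moduli 6, 15, 20 are not pairwise coprime, so CRT works modulo lcm(m_i) when all pairwise compatibility conditions hold.
Pairwise compatibility: gcd(m_i, m_j) must divide a_i - a_j for every pair.
Merge one congruence at a time:
  Start: x ≡ 5 (mod 6).
  Combine with x ≡ 2 (mod 15): gcd(6, 15) = 3; 2 - 5 = -3, which IS divisible by 3, so compatible.
    Write x = 5 + 6·t and substitute into x ≡ 2 (mod 15): 6·t ≡ 2 − 5 = -3 (mod 15).
    Divide the congruence (and modulus) by g = 3: 2·t ≡ -1 (mod 5).
    Reduce coefficients mod 5: 2·t ≡ 4 (mod 5).
    The inverse of 2 mod 5 is 3 (since 2·3 = 6 = 1·5 + 1), so t ≡ 3·4 = 12 ≡ 2 (mod 5).
    Then x = 5 + 6·2 = 17, valid modulo lcm(6, 15) = 30: x ≡ 17 (mod 30).
  Combine with x ≡ 17 (mod 20): gcd(30, 20) = 10; 17 - 17 = 0, which IS divisible by 10, so compatible.
    Write x = 17 + 30·t and substitute into x ≡ 17 (mod 20): 30·t ≡ 17 − 17 = 0 (mod 20).
    Divide the congruence (and modulus) by g = 10: 3·t ≡ 0 (mod 2).
    Reduce coefficients mod 2: 1·t ≡ 0 (mod 2).
    So t ≡ 0 (mod 2).
    Then x = 17 + 30·0 = 17, valid modulo lcm(30, 20) = 60: x ≡ 17 (mod 60).
Verify: 17 mod 6 = 5, 17 mod 15 = 2, 17 mod 20 = 17.

x ≡ 17 (mod 60).


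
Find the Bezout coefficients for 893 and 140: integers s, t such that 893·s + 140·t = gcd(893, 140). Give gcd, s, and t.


Euclidean algorithm on (893, 140) — divide until remainder is 0:
  893 = 6 · 140 + 53
  140 = 2 · 53 + 34
  53 = 1 · 34 + 19
  34 = 1 · 19 + 15
  19 = 1 · 15 + 4
  15 = 3 · 4 + 3
  4 = 1 · 3 + 1
  3 = 3 · 1 + 0
gcd(893, 140) = 1.
Track Bezout coefficients alongside the remainders: start with r₀ = 893 = a·1 + b·0 (s = 1, t = 0) and r₁ = 140 = a·0 + b·1 (s = 0, t = 1); each new remainder r_{k+1} = r_{k-1} − q_k·r_k inherits s_{k+1} = s_{k-1} − q_k·s_k, t_{k+1} = t_{k-1} − q_k·t_k, so r_k = a·s_k + b·t_k at every step:
  q = 6: r = 53, s = 1 − 6·0 = 1, t = 0 − 6·1 = -6  (check: 893·1 + 140·(-6) = 53)
  q = 2: r = 34, s = 0 − 2·1 = -2, t = 1 − 2·(-6) = 13  (check: 893·(-2) + 140·13 = 34)
  q = 1: r = 19, s = 1 − 1·(-2) = 3, t = -6 − 1·13 = -19  (check: 893·3 + 140·(-19) = 19)
  q = 1: r = 15, s = -2 − 1·3 = -5, t = 13 − 1·(-19) = 32  (check: 893·(-5) + 140·32 = 15)
  q = 1: r = 4, s = 3 − 1·(-5) = 8, t = -19 − 1·32 = -51  (check: 893·8 + 140·(-51) = 4)
  q = 3: r = 3, s = -5 − 3·8 = -29, t = 32 − 3·(-51) = 185  (check: 893·(-29) + 140·185 = 3)
  q = 1: r = 1, s = 8 − 1·(-29) = 37, t = -51 − 1·185 = -236  (check: 893·37 + 140·(-236) = 1)
The row with r = 1 (the gcd) gives the Bezout coefficients s = 37, t = -236.
Result: 893 · (37) + 140 · (-236) = 1.

gcd(893, 140) = 1; s = 37, t = -236 (check: 893·37 + 140·(-236) = 1).


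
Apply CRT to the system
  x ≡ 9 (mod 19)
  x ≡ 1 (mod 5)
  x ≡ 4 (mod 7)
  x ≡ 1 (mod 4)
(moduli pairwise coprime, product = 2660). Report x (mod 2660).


Product of moduli M = 19 · 5 · 7 · 4 = 2660.
Merge one congruence at a time:
  Start: x ≡ 9 (mod 19).
  Combine with x ≡ 1 (mod 5); new modulus lcm = 95.
    Write x = 9 + 19·t and substitute into x ≡ 1 (mod 5): 19·t ≡ 1 − 9 = -8 (mod 5).
    Reduce coefficients mod 5: 4·t ≡ 2 (mod 5).
    The inverse of 4 mod 5 is 4 (since 4·4 = 16 = 3·5 + 1), so t ≡ 4·2 = 8 ≡ 3 (mod 5).
    Then x = 9 + 19·3 = 66, valid modulo lcm(19, 5) = 95: x ≡ 66 (mod 95).
  Combine with x ≡ 4 (mod 7); new modulus lcm = 665.
    Write x = 66 + 95·t and substitute into x ≡ 4 (mod 7): 95·t ≡ 4 − 66 = -62 (mod 7).
    Reduce coefficients mod 7: 4·t ≡ 1 (mod 7).
    The inverse of 4 mod 7 is 2 (since 4·2 = 8 = 1·7 + 1), so t ≡ 2·1 = 2 ≡ 2 (mod 7).
    Then x = 66 + 95·2 = 256, valid modulo lcm(95, 7) = 665: x ≡ 256 (mod 665).
  Combine with x ≡ 1 (mod 4); new modulus lcm = 2660.
    Write x = 256 + 665·t and substitute into x ≡ 1 (mod 4): 665·t ≡ 1 − 256 = -255 (mod 4).
    Reduce coefficients mod 4: 1·t ≡ 1 (mod 4).
    So t ≡ 1 (mod 4).
    Then x = 256 + 665·1 = 921, valid modulo lcm(665, 4) = 2660: x ≡ 921 (mod 2660).
Verify against each original: 921 mod 19 = 9, 921 mod 5 = 1, 921 mod 7 = 4, 921 mod 4 = 1.

x ≡ 921 (mod 2660).


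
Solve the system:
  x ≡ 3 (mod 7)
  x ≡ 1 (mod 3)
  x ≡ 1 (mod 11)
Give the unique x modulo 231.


Moduli 7, 3, 11 are pairwise coprime; by CRT there is a unique solution modulo M = 7 · 3 · 11 = 231.
Solve pairwise, accumulating the modulus:
  Start with x ≡ 3 (mod 7).
  Combine with x ≡ 1 (mod 3): since gcd(7, 3) = 1, we get a unique residue mod 21.
    Write x = 3 + 7·t and substitute into x ≡ 1 (mod 3): 7·t ≡ 1 − 3 = -2 (mod 3).
    Reduce coefficients mod 3: 1·t ≡ 1 (mod 3).
    So t ≡ 1 (mod 3).
    Then x = 3 + 7·1 = 10, valid modulo lcm(7, 3) = 21: x ≡ 10 (mod 21).
  Combine with x ≡ 1 (mod 11): since gcd(21, 11) = 1, we get a unique residue mod 231.
    Write x = 10 + 21·t and substitute into x ≡ 1 (mod 11): 21·t ≡ 1 − 10 = -9 (mod 11).
    Reduce coefficients mod 11: 10·t ≡ 2 (mod 11).
    The inverse of 10 mod 11 is 10 (since 10·10 = 100 = 9·11 + 1), so t ≡ 10·2 = 20 ≡ 9 (mod 11).
    Then x = 10 + 21·9 = 199, valid modulo lcm(21, 11) = 231: x ≡ 199 (mod 231).
Verify: 199 mod 7 = 3 ✓, 199 mod 3 = 1 ✓, 199 mod 11 = 1 ✓.

x ≡ 199 (mod 231).


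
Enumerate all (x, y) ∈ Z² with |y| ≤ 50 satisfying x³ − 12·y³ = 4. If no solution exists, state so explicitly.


The equation is x³ - 12y³ = 4. For fixed y, x³ = 12·y³ + 4, so a solution requires the RHS to be a perfect cube.
Strategy: iterate y from -50 to 50, compute RHS = 12·y³ + 4, and check whether it is a (positive or negative) perfect cube.
Check small values of y:
  y = 0: RHS = 4 is not a perfect cube.
  y = 1: RHS = 16 is not a perfect cube.
  y = -1: RHS = -8 = (-2)³ ⇒ x = -2 works.
  y = 2: RHS = 100 is not a perfect cube.
  y = -2: RHS = -92 is not a perfect cube.
  y = 3: RHS = 328 is not a perfect cube.
  y = -3: RHS = -320 is not a perfect cube.
Continuing the search up to |y| = 50 finds no further solutions beyond those listed.
Collected solutions: (-2, -1).

Solutions (with |y| ≤ 50): (-2, -1).


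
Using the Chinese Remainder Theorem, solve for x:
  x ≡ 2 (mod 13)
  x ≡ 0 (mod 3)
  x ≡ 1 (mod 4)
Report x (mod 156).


Moduli 13, 3, 4 are pairwise coprime; by CRT there is a unique solution modulo M = 13 · 3 · 4 = 156.
Solve pairwise, accumulating the modulus:
  Start with x ≡ 2 (mod 13).
  Combine with x ≡ 0 (mod 3): since gcd(13, 3) = 1, we get a unique residue mod 39.
    Write x = 2 + 13·t and substitute into x ≡ 0 (mod 3): 13·t ≡ 0 − 2 = -2 (mod 3).
    Reduce coefficients mod 3: 1·t ≡ 1 (mod 3).
    So t ≡ 1 (mod 3).
    Then x = 2 + 13·1 = 15, valid modulo lcm(13, 3) = 39: x ≡ 15 (mod 39).
  Combine with x ≡ 1 (mod 4): since gcd(39, 4) = 1, we get a unique residue mod 156.
    Write x = 15 + 39·t and substitute into x ≡ 1 (mod 4): 39·t ≡ 1 − 15 = -14 (mod 4).
    Reduce coefficients mod 4: 3·t ≡ 2 (mod 4).
    The inverse of 3 mod 4 is 3 (since 3·3 = 9 = 2·4 + 1), so t ≡ 3·2 = 6 ≡ 2 (mod 4).
    Then x = 15 + 39·2 = 93, valid modulo lcm(39, 4) = 156: x ≡ 93 (mod 156).
Verify: 93 mod 13 = 2 ✓, 93 mod 3 = 0 ✓, 93 mod 4 = 1 ✓.

x ≡ 93 (mod 156).
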